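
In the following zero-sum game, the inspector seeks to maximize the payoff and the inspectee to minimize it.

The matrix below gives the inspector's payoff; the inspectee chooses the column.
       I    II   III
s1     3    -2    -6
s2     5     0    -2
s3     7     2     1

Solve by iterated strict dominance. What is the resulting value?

Column II is strictly dominated by III for the inspectee (-6<-2, -2<0, 1<2); eliminate II.
Column I is strictly dominated by III for the inspectee (-6<3, -2<5, 1<7); eliminate I.
Row s1 is strictly dominated by row s2 (-2>-6); eliminate s1.
Row s2 is strictly dominated by row s3 (1>-2); eliminate s2.
Only (s3, III) remains, with payoff 1.

1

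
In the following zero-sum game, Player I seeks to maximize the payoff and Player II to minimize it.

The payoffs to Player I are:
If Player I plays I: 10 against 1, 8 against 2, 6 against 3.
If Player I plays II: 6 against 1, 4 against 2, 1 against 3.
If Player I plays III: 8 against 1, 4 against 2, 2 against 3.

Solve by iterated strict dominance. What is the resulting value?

Column 2 is strictly dominated by 3 for Player II (6<8, 1<4, 2<4); eliminate 2.
Row III is strictly dominated by row I (10>8, 6>2); eliminate III.
Column 1 is strictly dominated by 3 for Player II (6<10, 1<6); eliminate 1.
Row II is strictly dominated by row I (6>1); eliminate II.
Only (I, 3) remains, with payoff 6.

6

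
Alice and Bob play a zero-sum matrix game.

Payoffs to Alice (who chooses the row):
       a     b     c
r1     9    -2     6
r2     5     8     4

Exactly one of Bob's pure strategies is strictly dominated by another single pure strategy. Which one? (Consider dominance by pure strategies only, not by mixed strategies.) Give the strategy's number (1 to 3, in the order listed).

1

Bob prefers columns that give Alice less. Compare a with c: 6 < 9, 4 < 5.
So c strictly dominates a for Bob; a is strictly dominated.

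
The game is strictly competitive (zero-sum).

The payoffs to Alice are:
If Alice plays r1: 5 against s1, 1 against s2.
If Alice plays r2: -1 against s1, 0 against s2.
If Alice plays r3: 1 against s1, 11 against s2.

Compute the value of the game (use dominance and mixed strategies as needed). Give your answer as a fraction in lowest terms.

27/7

Row r2 is strictly dominated by row r1, so Alice never plays it.
The remaining 2×2 game on (r1, r3) × (s1, s2) has no saddle point. Let Alice play r1 with probability p; indifference gives 5p + (1−p) = p + 11(1−p), so p = 5/7.
Similarly Bob's optimal q on s1 is 5/7, and the value is 5·(5/7) + (1)·(2/7) = 27/7.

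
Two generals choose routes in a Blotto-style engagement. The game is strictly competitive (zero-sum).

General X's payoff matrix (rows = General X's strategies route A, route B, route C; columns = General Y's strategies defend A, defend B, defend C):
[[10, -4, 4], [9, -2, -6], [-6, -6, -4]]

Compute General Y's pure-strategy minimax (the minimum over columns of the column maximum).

The worst case (largest entry) in each column is defend A: 10, defend B: -2, defend C: 4.
The best (smallest) of these is -2.

-2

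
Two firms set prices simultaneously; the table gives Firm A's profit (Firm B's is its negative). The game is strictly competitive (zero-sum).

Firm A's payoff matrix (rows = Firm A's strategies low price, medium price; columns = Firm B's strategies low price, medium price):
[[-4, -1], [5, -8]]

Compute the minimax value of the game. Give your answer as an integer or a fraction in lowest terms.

Row minima are -4 and -8, so Firm A's maximin is -4; column maxima are 5 and -1, so Firm B's minimax is -1. These differ, so the equilibrium is in mixed strategies.
Let Firm A play low price with probability p. Firm B is indifferent when −4p + 5(1−p) = −p − 8(1−p), giving p = 13/16.
Let Firm B play low price with probability q. Firm A is indifferent when −4q − (1−q) = 5q − 8(1−q), giving q = 7/16.
The value is -4·(7/16) + (-1)·(9/16) = -37/16.

-37/16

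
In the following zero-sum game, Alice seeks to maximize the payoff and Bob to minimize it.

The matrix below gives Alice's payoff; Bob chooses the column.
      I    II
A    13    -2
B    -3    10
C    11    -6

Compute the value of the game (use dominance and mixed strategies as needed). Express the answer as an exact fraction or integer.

31/7

Row C is strictly dominated by row A, so Alice never plays it.
The remaining 2×2 game on (A, B) × (I, II) has no saddle point. Let Alice play A with probability p; indifference gives 13p − 3(1−p) = −2p + 10(1−p), so p = 13/28.
Similarly Bob's optimal q on I is 3/7, and the value is 13·(3/7) + (-2)·(4/7) = 31/7.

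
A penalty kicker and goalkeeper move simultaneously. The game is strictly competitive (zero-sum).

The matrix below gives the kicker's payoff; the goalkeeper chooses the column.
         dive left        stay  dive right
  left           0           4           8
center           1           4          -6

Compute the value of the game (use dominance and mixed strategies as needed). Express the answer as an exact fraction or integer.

8/15

Column stay is strictly dominated by dive left for the goalkeeper (it gives the kicker more in every row).
The remaining 2×2 game on (left, center) × (dive left, dive right) has no saddle point. Let the kicker play left with probability p; indifference gives (1−p) = 8p − 6(1−p), so p = 7/15.
Similarly the goalkeeper's optimal q on dive left is 14/15, and the value is 0·(14/15) + (8)·(1/15) = 8/15.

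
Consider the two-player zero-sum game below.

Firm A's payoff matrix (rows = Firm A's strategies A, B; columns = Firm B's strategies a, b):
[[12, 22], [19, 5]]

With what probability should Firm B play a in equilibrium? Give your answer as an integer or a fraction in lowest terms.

17/24

Row minima are 12 and 5, so Firm A's maximin is 12; column maxima are 19 and 22, so Firm B's minimax is 19. These differ, so the equilibrium is in mixed strategies.
Let Firm B play a with probability q. Firm A is indifferent when 12q + 22(1−q) = 19q + 5(1−q), giving q = 17/24.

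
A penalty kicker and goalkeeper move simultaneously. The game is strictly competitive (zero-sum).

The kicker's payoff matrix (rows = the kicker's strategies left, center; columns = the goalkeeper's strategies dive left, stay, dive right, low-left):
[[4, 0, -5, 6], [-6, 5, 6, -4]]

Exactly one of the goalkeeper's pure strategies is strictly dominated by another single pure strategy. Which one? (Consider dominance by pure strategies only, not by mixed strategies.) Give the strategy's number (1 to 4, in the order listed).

4

The goalkeeper prefers columns that give the kicker less. Compare low-left with dive left: 4 < 6, -6 < -4.
So dive left strictly dominates low-left for the goalkeeper; low-left is strictly dominated.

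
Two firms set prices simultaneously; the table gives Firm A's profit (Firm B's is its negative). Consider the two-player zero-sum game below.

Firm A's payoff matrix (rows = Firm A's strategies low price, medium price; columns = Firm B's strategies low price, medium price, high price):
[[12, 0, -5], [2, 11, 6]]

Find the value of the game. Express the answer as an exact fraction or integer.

82/21

Column medium price is strictly dominated by high price for Firm B (it gives Firm A more in every row).
The remaining 2×2 game on (low price, medium price) × (low price, high price) has no saddle point. Let Firm A play low price with probability p; indifference gives 12p + 2(1−p) = −5p + 6(1−p), so p = 4/21.
Similarly Firm B's optimal q on low price is 11/21, and the value is 12·(11/21) + (-5)·(10/21) = 82/21.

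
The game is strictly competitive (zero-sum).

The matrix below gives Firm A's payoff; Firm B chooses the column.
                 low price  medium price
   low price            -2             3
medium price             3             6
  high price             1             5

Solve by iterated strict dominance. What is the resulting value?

Column medium price is strictly dominated by low price for Firm B (-2<3, 3<6, 1<5); eliminate medium price.
Row high price is strictly dominated by row medium price (3>1); eliminate high price.
Row low price is strictly dominated by row medium price (3>-2); eliminate low price.
Only (medium price, low price) remains, with payoff 3.

3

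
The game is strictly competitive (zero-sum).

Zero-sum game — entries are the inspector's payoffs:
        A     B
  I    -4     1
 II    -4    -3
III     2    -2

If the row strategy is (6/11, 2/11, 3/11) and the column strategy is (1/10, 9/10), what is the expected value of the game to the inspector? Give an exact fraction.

Against (1/10, 9/10), each row's expected payoff is I: 1/2; II: -31/10; III: -8/5.
Taking the (6/11, 2/11, 3/11)-weighted average: (6/11)·(1/2) + (2/11)·(-31/10) + (3/11)·(-8/5) = -8/11.

-8/11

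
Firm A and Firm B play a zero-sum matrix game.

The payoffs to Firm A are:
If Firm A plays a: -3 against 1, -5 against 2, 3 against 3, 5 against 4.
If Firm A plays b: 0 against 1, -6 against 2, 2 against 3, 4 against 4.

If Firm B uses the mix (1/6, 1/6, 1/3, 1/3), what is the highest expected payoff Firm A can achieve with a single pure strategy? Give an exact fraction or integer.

a: (-3)·(1/6) + (-5)·(1/6) + (3)·(1/3) + (5)·(1/3) = 4/3.
b: (0)·(1/6) + (-6)·(1/6) + (2)·(1/3) + (4)·(1/3) = 1.
The best pure response is a with expected payoff 4/3.

4/3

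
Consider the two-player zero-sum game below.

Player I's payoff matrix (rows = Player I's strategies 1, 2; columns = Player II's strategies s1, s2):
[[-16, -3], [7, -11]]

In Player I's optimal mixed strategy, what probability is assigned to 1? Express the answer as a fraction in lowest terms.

Row minima are -16 and -11, so Player I's maximin is -11; column maxima are 7 and -3, so Player II's minimax is -3. These differ, so the equilibrium is in mixed strategies.
Let Player I play 1 with probability p. Player II is indifferent when −16p + 7(1−p) = −3p − 11(1−p), giving p = 18/31.

18/31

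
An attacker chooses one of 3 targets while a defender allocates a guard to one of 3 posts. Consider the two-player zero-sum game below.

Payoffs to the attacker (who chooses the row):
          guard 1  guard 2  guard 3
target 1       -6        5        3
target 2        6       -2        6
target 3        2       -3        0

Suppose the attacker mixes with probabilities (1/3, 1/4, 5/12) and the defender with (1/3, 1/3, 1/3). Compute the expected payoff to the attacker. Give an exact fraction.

Against (1/3, 1/3, 1/3), each row's expected payoff is target 1: 2/3; target 2: 10/3; target 3: -1/3.
Taking the (1/3, 1/4, 5/12)-weighted average: (1/3)·(2/3) + (1/4)·(10/3) + (5/12)·(-1/3) = 11/12.

11/12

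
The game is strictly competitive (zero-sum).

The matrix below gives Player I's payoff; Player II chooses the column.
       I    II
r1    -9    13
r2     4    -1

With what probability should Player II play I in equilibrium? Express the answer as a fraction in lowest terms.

Row minima are -9 and -1, so Player I's maximin is -1; column maxima are 4 and 13, so Player II's minimax is 4. These differ, so the equilibrium is in mixed strategies.
Let Player II play I with probability q. Player I is indifferent when −9q + 13(1−q) = 4q − (1−q), giving q = 14/27.

14/27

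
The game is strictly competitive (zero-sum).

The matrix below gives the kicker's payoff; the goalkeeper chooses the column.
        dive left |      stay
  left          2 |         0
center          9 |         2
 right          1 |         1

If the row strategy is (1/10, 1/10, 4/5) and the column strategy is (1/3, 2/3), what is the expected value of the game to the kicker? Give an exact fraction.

Against (1/3, 2/3), each row's expected payoff is left: 2/3; center: 13/3; right: 1.
Taking the (1/10, 1/10, 4/5)-weighted average: (1/10)·(2/3) + (1/10)·(13/3) + (4/5)·(1) = 13/10.

13/10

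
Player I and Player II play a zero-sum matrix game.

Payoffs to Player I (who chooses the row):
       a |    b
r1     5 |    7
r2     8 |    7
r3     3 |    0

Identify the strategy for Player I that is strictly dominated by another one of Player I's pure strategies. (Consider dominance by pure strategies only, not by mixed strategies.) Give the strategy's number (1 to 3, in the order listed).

Compare r3 with r1: 5 > 3, 7 > 0.
So r1 strictly dominates r3 for Player I; r3 is strictly dominated.

3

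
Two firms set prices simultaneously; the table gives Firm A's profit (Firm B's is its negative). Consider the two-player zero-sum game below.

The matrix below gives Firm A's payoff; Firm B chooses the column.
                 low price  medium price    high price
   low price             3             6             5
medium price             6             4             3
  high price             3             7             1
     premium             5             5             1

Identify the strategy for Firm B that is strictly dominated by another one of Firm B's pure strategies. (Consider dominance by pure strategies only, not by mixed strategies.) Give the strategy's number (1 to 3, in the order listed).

2

Firm B prefers columns that give Firm A less. Compare medium price with high price: 5 < 6, 3 < 4, 1 < 7, 1 < 5.
So high price strictly dominates medium price for Firm B; medium price is strictly dominated.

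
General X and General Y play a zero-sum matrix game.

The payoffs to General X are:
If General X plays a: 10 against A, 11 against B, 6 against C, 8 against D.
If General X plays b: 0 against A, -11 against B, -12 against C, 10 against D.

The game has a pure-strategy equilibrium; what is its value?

Row minima: 6, -12 → General X's maximin is 6.
Column maxima: 10, 11, 6, 10 → General Y's minimax is 6.
They coincide at (a, C), so the value is 6.

6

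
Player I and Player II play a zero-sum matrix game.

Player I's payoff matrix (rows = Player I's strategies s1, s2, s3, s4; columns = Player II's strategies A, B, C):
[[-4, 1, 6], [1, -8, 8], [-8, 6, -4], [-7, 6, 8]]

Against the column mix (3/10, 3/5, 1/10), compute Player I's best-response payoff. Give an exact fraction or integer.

s1: (-4)·(3/10) + (1)·(3/5) + (6)·(1/10) = 0.
s2: (1)·(3/10) + (-8)·(3/5) + (8)·(1/10) = -37/10.
s3: (-8)·(3/10) + (6)·(3/5) + (-4)·(1/10) = 4/5.
s4: (-7)·(3/10) + (6)·(3/5) + (8)·(1/10) = 23/10.
The best pure response is s4 with expected payoff 23/10.

23/10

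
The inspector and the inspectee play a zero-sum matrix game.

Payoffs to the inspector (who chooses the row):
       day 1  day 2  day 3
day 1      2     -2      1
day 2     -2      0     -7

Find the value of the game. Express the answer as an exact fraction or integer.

Column day 1 is strictly dominated by day 3 for the inspectee (it gives the inspector more in every row).
The remaining 2×2 game on (day 1, day 2) × (day 2, day 3) has no saddle point. Let the inspector play day 1 with probability p; indifference gives −2p = p − 7(1−p), so p = 7/10.
Similarly the inspectee's optimal q on day 2 is 4/5, and the value is -2·(4/5) + (1)·(1/5) = -7/5.

-7/5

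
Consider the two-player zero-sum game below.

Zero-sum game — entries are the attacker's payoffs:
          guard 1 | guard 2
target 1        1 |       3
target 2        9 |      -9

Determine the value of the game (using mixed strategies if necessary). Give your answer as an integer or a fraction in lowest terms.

9/5

Row minima are 1 and -9, so the attacker's maximin is 1; column maxima are 9 and 3, so the defender's minimax is 3. These differ, so the equilibrium is in mixed strategies.
Let the attacker play target 1 with probability p. The defender is indifferent when p + 9(1−p) = 3p − 9(1−p), giving p = 9/10.
Let the defender play guard 1 with probability q. The attacker is indifferent when q + 3(1−q) = 9q − 9(1−q), giving q = 3/5.
The value is 1·(3/5) + (3)·(2/5) = 9/5.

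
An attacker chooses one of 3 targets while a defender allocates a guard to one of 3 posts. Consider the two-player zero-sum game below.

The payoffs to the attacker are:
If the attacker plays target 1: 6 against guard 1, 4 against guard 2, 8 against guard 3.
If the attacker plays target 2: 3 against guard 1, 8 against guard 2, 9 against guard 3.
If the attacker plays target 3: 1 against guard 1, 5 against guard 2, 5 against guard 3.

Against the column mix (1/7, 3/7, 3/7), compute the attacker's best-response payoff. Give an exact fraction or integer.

target 1: (6)·(1/7) + (4)·(3/7) + (8)·(3/7) = 6.
target 2: (3)·(1/7) + (8)·(3/7) + (9)·(3/7) = 54/7.
target 3: (1)·(1/7) + (5)·(3/7) + (5)·(3/7) = 31/7.
The best pure response is target 2 with expected payoff 54/7.

54/7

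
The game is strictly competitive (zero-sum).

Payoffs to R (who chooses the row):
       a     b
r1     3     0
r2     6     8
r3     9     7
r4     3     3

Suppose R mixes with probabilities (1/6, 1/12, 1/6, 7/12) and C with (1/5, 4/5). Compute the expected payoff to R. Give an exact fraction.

Against (1/5, 4/5), each row's expected payoff is r1: 3/5; r2: 38/5; r3: 37/5; r4: 3.
Taking the (1/6, 1/12, 1/6, 7/12)-weighted average: (1/6)·(3/5) + (1/12)·(38/5) + (1/6)·(37/5) + (7/12)·(3) = 223/60.

223/60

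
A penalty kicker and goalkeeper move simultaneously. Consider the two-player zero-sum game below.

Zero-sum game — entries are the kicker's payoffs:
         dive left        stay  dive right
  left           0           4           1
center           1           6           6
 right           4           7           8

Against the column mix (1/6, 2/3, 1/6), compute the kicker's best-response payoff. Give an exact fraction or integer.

20/3

left: (0)·(1/6) + (4)·(2/3) + (1)·(1/6) = 17/6.
center: (1)·(1/6) + (6)·(2/3) + (6)·(1/6) = 31/6.
right: (4)·(1/6) + (7)·(2/3) + (8)·(1/6) = 20/3.
The best pure response is right with expected payoff 20/3.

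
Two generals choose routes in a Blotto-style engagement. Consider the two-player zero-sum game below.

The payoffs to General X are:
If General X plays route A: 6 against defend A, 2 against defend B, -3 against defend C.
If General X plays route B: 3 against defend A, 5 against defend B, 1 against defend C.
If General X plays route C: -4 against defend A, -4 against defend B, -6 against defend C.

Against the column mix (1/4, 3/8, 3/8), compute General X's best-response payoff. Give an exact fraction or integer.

route A: (6)·(1/4) + (2)·(3/8) + (-3)·(3/8) = 9/8.
route B: (3)·(1/4) + (5)·(3/8) + (1)·(3/8) = 3.
route C: (-4)·(1/4) + (-4)·(3/8) + (-6)·(3/8) = -19/4.
The best pure response is route B with expected payoff 3.

3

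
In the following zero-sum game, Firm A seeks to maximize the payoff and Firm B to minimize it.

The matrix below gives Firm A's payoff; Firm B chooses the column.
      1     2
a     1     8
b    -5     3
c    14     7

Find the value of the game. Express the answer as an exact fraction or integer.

15/2

Row b is strictly dominated by row a, so Firm A never plays it.
The remaining 2×2 game on (a, c) × (1, 2) has no saddle point. Let Firm A play a with probability p; indifference gives p + 14(1−p) = 8p + 7(1−p), so p = 1/2.
Similarly Firm B's optimal q on 1 is 1/14, and the value is 1·(1/14) + (8)·(13/14) = 15/2.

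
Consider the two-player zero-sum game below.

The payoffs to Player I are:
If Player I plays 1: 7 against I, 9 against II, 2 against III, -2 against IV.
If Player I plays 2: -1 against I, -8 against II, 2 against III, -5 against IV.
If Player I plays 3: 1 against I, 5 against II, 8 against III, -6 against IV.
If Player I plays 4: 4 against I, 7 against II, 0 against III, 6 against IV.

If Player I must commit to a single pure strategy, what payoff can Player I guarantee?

0

The worst-case payoff for each row is 1: -2, 2: -8, 3: -6, 4: 0.
The best of these is 0.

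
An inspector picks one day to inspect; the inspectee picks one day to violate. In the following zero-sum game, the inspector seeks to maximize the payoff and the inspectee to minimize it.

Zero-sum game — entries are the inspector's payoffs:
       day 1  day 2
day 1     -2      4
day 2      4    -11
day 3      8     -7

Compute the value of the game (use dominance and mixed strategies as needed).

6/7

Row day 2 is strictly dominated by row day 3, so the inspector never plays it.
The remaining 2×2 game on (day 1, day 3) × (day 1, day 2) has no saddle point. Let the inspector play day 1 with probability p; indifference gives −2p + 8(1−p) = 4p − 7(1−p), so p = 5/7.
Similarly the inspectee's optimal q on day 1 is 11/21, and the value is -2·(11/21) + (4)·(10/21) = 6/7.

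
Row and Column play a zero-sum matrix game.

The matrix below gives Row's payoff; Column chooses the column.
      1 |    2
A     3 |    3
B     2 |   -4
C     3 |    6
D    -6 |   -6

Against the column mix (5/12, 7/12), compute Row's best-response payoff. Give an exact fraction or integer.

A: (3)·(5/12) + (3)·(7/12) = 3.
B: (2)·(5/12) + (-4)·(7/12) = -3/2.
C: (3)·(5/12) + (6)·(7/12) = 19/4.
D: (-6)·(5/12) + (-6)·(7/12) = -6.
The best pure response is C with expected payoff 19/4.

19/4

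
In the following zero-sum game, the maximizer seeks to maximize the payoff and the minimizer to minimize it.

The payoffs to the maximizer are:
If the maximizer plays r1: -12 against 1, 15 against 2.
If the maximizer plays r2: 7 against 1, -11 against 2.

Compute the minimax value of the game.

-3/5

Row minima are -12 and -11, so the maximizer's maximin is -11; column maxima are 7 and 15, so the minimizer's minimax is 7. These differ, so the equilibrium is in mixed strategies.
Let the maximizer play r1 with probability p. The minimizer is indifferent when −12p + 7(1−p) = 15p − 11(1−p), giving p = 2/5.
Let the minimizer play 1 with probability q. The maximizer is indifferent when −12q + 15(1−q) = 7q − 11(1−q), giving q = 26/45.
The value is -12·(26/45) + (15)·(19/45) = -3/5.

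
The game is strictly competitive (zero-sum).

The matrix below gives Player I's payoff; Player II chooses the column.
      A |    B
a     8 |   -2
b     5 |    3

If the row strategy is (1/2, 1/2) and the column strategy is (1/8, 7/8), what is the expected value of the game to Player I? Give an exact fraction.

5/4

Against (1/8, 7/8), each row's expected payoff is a: -3/4; b: 13/4.
Taking the (1/2, 1/2)-weighted average: (1/2)·(-3/4) + (1/2)·(13/4) = 5/4.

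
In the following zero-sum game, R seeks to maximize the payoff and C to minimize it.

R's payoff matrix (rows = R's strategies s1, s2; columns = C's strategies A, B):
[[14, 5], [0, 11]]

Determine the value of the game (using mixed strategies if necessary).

Row minima are 5 and 0, so R's maximin is 5; column maxima are 14 and 11, so C's minimax is 11. These differ, so the equilibrium is in mixed strategies.
Let R play s1 with probability p. C is indifferent when 14p = 5p + 11(1−p), giving p = 11/20.
Let C play A with probability q. R is indifferent when 14q + 5(1−q) = 11(1−q), giving q = 3/10.
The value is 14·(3/10) + (5)·(7/10) = 77/10.

77/10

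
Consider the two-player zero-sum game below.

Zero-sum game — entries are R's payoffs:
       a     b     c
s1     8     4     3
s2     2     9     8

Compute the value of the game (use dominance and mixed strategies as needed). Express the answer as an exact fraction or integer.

58/11

Column b is strictly dominated by c for C (it gives R more in every row).
The remaining 2×2 game on (s1, s2) × (a, c) has no saddle point. Let R play s1 with probability p; indifference gives 8p + 2(1−p) = 3p + 8(1−p), so p = 6/11.
Similarly C's optimal q on a is 5/11, and the value is 8·(5/11) + (3)·(6/11) = 58/11.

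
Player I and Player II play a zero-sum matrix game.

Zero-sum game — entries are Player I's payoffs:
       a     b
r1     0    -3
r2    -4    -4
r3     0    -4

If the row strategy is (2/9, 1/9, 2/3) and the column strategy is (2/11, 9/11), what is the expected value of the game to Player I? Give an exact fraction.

-314/99

Against (2/11, 9/11), each row's expected payoff is r1: -27/11; r2: -4; r3: -36/11.
Taking the (2/9, 1/9, 2/3)-weighted average: (2/9)·(-27/11) + (1/9)·(-4) + (2/3)·(-36/11) = -314/99.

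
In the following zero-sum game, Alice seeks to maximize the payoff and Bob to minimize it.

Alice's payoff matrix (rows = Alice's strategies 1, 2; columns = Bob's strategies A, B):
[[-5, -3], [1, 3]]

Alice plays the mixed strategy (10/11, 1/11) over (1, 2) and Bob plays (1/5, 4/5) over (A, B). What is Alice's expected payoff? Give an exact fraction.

-157/55

Against (1/5, 4/5), each row's expected payoff is 1: -17/5; 2: 13/5.
Taking the (10/11, 1/11)-weighted average: (10/11)·(-17/5) + (1/11)·(13/5) = -157/55.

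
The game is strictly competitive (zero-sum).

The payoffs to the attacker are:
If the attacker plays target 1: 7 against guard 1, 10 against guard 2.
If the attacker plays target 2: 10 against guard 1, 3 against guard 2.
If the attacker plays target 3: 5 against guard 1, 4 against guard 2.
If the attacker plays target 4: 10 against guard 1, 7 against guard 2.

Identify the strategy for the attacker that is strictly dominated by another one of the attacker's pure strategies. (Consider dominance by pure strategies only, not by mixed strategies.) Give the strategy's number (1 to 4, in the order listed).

Compare target 3 with target 1: 7 > 5, 10 > 4.
So target 1 strictly dominates target 3 for the attacker; target 3 is strictly dominated.

3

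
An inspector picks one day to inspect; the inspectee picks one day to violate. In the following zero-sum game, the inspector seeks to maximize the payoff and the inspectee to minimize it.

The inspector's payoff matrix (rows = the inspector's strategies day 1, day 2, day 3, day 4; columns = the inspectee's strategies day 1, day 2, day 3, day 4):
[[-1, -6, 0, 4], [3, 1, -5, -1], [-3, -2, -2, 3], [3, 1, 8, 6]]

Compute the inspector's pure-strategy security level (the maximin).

1

The worst-case payoff for each row is day 1: -6, day 2: -5, day 3: -3, day 4: 1.
The best of these is 1.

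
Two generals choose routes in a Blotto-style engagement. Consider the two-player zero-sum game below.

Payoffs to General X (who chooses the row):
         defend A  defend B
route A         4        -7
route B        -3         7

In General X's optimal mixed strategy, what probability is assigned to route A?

Row minima are -7 and -3, so General X's maximin is -3; column maxima are 4 and 7, so General Y's minimax is 4. These differ, so the equilibrium is in mixed strategies.
Let General X play route A with probability p. General Y is indifferent when 4p − 3(1−p) = −7p + 7(1−p), giving p = 10/21.

10/21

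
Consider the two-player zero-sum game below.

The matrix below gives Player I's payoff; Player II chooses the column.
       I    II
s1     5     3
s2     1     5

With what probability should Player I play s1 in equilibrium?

Row minima are 3 and 1, so Player I's maximin is 3; column maxima are 5 and 5, so Player II's minimax is 5. These differ, so the equilibrium is in mixed strategies.
Let Player I play s1 with probability p. Player II is indifferent when 5p + (1−p) = 3p + 5(1−p), giving p = 2/3.

2/3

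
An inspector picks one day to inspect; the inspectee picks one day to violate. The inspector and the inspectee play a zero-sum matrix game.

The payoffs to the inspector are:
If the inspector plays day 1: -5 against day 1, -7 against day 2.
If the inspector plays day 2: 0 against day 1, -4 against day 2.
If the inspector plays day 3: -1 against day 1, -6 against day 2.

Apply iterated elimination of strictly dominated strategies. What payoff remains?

Row day 3 is strictly dominated by row day 2 (0>-1, -4>-6); eliminate day 3.
Column day 1 is strictly dominated by day 2 for the inspectee (-7<-5, -4<0); eliminate day 1.
Row day 1 is strictly dominated by row day 2 (-4>-7); eliminate day 1.
Only (day 2, day 2) remains, with payoff -4.

-4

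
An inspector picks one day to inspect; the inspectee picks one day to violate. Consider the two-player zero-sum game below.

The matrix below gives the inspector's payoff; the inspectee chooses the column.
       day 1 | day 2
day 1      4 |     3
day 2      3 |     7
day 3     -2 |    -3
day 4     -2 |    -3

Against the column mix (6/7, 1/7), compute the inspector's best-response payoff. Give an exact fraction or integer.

27/7

day 1: (4)·(6/7) + (3)·(1/7) = 27/7.
day 2: (3)·(6/7) + (7)·(1/7) = 25/7.
day 3: (-2)·(6/7) + (-3)·(1/7) = -15/7.
day 4: (-2)·(6/7) + (-3)·(1/7) = -15/7.
The best pure response is day 1 with expected payoff 27/7.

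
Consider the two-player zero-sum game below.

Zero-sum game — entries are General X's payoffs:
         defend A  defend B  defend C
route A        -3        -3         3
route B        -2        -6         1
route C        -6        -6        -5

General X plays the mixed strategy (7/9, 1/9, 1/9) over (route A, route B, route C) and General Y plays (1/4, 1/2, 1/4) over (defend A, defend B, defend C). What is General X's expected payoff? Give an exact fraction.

-13/6

Against (1/4, 1/2, 1/4), each row's expected payoff is route A: -3/2; route B: -13/4; route C: -23/4.
Taking the (7/9, 1/9, 1/9)-weighted average: (7/9)·(-3/2) + (1/9)·(-13/4) + (1/9)·(-23/4) = -13/6.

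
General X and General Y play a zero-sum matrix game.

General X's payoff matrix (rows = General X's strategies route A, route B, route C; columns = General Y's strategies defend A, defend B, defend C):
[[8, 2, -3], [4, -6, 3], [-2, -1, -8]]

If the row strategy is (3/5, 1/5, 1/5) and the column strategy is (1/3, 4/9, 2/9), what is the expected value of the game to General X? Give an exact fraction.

46/45

Against (1/3, 4/9, 2/9), each row's expected payoff is route A: 26/9; route B: -2/3; route C: -26/9.
Taking the (3/5, 1/5, 1/5)-weighted average: (3/5)·(26/9) + (1/5)·(-2/3) + (1/5)·(-26/9) = 46/45.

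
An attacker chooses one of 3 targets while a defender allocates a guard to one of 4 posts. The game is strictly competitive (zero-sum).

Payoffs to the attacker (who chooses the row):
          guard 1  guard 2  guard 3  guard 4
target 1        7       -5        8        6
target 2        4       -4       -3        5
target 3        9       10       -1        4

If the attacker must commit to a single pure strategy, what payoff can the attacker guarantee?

-1

The worst-case payoff for each row is target 1: -5, target 2: -4, target 3: -1.
The best of these is -1.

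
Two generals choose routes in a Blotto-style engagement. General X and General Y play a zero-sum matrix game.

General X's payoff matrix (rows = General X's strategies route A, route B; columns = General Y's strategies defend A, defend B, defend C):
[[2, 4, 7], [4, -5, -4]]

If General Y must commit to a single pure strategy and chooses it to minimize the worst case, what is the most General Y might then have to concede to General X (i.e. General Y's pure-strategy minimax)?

4

The worst case (largest entry) in each column is defend A: 4, defend B: 4, defend C: 7.
The best (smallest) of these is 4.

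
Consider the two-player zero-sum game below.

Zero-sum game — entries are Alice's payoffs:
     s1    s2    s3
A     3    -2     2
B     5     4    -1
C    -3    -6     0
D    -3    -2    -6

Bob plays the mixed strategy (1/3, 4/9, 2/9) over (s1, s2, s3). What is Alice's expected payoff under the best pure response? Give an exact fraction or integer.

A: (3)·(1/3) + (-2)·(4/9) + (2)·(2/9) = 5/9.
B: (5)·(1/3) + (4)·(4/9) + (-1)·(2/9) = 29/9.
C: (-3)·(1/3) + (-6)·(4/9) + (0)·(2/9) = -11/3.
D: (-3)·(1/3) + (-2)·(4/9) + (-6)·(2/9) = -29/9.
The best pure response is B with expected payoff 29/9.

29/9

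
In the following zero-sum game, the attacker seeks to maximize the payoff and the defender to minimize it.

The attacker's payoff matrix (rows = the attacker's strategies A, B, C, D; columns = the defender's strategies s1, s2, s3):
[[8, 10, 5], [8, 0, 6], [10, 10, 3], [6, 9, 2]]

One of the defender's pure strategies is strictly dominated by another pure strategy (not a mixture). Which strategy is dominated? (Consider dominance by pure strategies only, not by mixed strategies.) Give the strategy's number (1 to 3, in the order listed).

The defender prefers columns that give the attacker less. Compare s1 with s3: 5 < 8, 6 < 8, 3 < 10, 2 < 6.
So s3 strictly dominates s1 for the defender; s1 is strictly dominated.

1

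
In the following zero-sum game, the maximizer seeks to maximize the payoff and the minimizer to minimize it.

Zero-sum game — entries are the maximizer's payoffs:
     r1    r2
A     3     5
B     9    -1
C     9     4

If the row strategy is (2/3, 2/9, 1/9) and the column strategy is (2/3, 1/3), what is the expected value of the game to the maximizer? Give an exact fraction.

Against (2/3, 1/3), each row's expected payoff is A: 11/3; B: 17/3; C: 22/3.
Taking the (2/3, 2/9, 1/9)-weighted average: (2/3)·(11/3) + (2/9)·(17/3) + (1/9)·(22/3) = 122/27.

122/27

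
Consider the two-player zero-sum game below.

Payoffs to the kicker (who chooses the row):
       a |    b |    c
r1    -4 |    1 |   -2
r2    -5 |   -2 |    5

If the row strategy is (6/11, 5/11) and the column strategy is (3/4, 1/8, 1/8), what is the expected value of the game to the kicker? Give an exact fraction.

-285/88

Against (3/4, 1/8, 1/8), each row's expected payoff is r1: -25/8; r2: -27/8.
Taking the (6/11, 5/11)-weighted average: (6/11)·(-25/8) + (5/11)·(-27/8) = -285/88.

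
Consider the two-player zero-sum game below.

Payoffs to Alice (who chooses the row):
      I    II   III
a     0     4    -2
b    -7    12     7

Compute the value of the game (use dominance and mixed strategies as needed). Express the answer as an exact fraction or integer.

-7/8

Column II is strictly dominated by III for Bob (it gives Alice more in every row).
The remaining 2×2 game on (a, b) × (I, III) has no saddle point. Let Alice play a with probability p; indifference gives −7(1−p) = −2p + 7(1−p), so p = 7/8.
Similarly Bob's optimal q on I is 9/16, and the value is 0·(9/16) + (-2)·(7/16) = -7/8.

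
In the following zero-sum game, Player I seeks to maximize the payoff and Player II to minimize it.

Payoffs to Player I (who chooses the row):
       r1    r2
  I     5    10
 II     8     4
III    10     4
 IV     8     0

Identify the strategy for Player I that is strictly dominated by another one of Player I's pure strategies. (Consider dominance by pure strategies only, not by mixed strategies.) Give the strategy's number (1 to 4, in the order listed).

4

Compare IV with III: 10 > 8, 4 > 0.
So III strictly dominates IV for Player I; IV is strictly dominated.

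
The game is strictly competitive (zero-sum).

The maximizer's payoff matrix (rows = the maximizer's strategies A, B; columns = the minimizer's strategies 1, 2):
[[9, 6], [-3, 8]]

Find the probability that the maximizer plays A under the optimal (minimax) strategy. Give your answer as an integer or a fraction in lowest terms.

11/14

Row minima are 6 and -3, so the maximizer's maximin is 6; column maxima are 9 and 8, so the minimizer's minimax is 8. These differ, so the equilibrium is in mixed strategies.
Let the maximizer play A with probability p. The minimizer is indifferent when 9p − 3(1−p) = 6p + 8(1−p), giving p = 11/14.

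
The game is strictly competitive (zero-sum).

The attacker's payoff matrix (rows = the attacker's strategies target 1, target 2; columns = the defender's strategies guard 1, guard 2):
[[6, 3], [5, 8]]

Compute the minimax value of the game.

11/2

Row minima are 3 and 5, so the attacker's maximin is 5; column maxima are 6 and 8, so the defender's minimax is 6. These differ, so the equilibrium is in mixed strategies.
Let the attacker play target 1 with probability p. The defender is indifferent when 6p + 5(1−p) = 3p + 8(1−p), giving p = 1/2.
Let the defender play guard 1 with probability q. The attacker is indifferent when 6q + 3(1−q) = 5q + 8(1−q), giving q = 5/6.
The value is 6·(5/6) + (3)·(1/6) = 11/2.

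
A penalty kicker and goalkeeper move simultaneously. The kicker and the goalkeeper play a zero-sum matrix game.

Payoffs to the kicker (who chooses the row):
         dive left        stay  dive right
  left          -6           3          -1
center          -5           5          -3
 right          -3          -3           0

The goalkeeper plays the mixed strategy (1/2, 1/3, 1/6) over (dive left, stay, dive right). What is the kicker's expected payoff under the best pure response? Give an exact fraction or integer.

left: (-6)·(1/2) + (3)·(1/3) + (-1)·(1/6) = -13/6.
center: (-5)·(1/2) + (5)·(1/3) + (-3)·(1/6) = -4/3.
right: (-3)·(1/2) + (-3)·(1/3) + (0)·(1/6) = -5/2.
The best pure response is center with expected payoff -4/3.

-4/3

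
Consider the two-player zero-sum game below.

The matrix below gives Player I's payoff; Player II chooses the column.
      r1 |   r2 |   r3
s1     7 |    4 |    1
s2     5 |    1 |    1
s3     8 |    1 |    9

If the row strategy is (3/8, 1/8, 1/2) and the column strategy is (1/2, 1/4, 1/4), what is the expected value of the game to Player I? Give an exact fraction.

Against (1/2, 1/4, 1/4), each row's expected payoff is s1: 19/4; s2: 3; s3: 13/2.
Taking the (3/8, 1/8, 1/2)-weighted average: (3/8)·(19/4) + (1/8)·(3) + (1/2)·(13/2) = 173/32.

173/32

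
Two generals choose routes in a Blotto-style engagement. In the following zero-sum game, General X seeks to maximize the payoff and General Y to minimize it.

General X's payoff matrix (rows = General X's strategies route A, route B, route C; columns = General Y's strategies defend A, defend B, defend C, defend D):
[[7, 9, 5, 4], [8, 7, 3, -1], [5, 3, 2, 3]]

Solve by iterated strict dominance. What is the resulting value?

4

Column defend A is strictly dominated by defend C for General Y (5<7, 3<8, 2<5); eliminate defend A.
Row route B is strictly dominated by row route A (9>7, 5>3, 4>-1); eliminate route B.
Row route C is strictly dominated by row route A (9>3, 5>2, 4>3); eliminate route C.
Column defend B is strictly dominated by defend C for General Y (5<9); eliminate defend B.
Column defend C is strictly dominated by defend D for General Y (4<5); eliminate defend C.
Only (route A, defend D) remains, with payoff 4.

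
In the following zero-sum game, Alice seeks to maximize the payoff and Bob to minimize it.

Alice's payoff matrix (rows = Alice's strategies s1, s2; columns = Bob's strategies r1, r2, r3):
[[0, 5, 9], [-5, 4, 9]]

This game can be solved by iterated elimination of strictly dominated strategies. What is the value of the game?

0

Column r3 is strictly dominated by r1 for Bob (0<9, -5<9); eliminate r3.
Column r2 is strictly dominated by r1 for Bob (0<5, -5<4); eliminate r2.
Row s2 is strictly dominated by row s1 (0>-5); eliminate s2.
Only (s1, r1) remains, with payoff 0.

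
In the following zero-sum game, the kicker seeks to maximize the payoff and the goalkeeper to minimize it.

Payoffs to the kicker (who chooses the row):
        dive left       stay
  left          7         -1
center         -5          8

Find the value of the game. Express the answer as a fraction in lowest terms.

17/7

Row minima are -1 and -5, so the kicker's maximin is -1; column maxima are 7 and 8, so the goalkeeper's minimax is 7. These differ, so the equilibrium is in mixed strategies.
Let the kicker play left with probability p. The goalkeeper is indifferent when 7p − 5(1−p) = −p + 8(1−p), giving p = 13/21.
Let the goalkeeper play dive left with probability q. The kicker is indifferent when 7q − (1−q) = −5q + 8(1−q), giving q = 3/7.
The value is 7·(3/7) + (-1)·(4/7) = 17/7.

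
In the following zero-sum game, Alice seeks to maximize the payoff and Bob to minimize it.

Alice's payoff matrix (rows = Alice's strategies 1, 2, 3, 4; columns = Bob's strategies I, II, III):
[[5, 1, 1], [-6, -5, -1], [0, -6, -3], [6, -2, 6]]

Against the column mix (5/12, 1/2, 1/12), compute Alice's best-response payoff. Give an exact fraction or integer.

8/3

1: (5)·(5/12) + (1)·(1/2) + (1)·(1/12) = 8/3.
2: (-6)·(5/12) + (-5)·(1/2) + (-1)·(1/12) = -61/12.
3: (0)·(5/12) + (-6)·(1/2) + (-3)·(1/12) = -13/4.
4: (6)·(5/12) + (-2)·(1/2) + (6)·(1/12) = 2.
The best pure response is 1 with expected payoff 8/3.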